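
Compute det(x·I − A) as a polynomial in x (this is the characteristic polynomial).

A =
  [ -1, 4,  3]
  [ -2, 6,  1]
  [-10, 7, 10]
x^3 - 15*x^2 + 75*x - 125

Expanding det(x·I − A) (e.g. by cofactor expansion or by noting that A is similar to its Jordan form J, which has the same characteristic polynomial as A) gives
  χ_A(x) = x^3 - 15*x^2 + 75*x - 125
which factors as (x - 5)^3. The eigenvalues (with algebraic multiplicities) are λ = 5 with multiplicity 3.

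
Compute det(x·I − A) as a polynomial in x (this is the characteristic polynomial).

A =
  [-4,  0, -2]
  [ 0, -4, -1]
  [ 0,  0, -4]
x^3 + 12*x^2 + 48*x + 64

Expanding det(x·I − A) (e.g. by cofactor expansion or by noting that A is similar to its Jordan form J, which has the same characteristic polynomial as A) gives
  χ_A(x) = x^3 + 12*x^2 + 48*x + 64
which factors as (x + 4)^3. The eigenvalues (with algebraic multiplicities) are λ = -4 with multiplicity 3.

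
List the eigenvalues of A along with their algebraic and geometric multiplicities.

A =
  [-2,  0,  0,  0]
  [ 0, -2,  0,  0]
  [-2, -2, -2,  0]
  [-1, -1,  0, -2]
λ = -2: alg = 4, geom = 3

Step 1 — factor the characteristic polynomial to read off the algebraic multiplicities:
  χ_A(x) = (x + 2)^4

Step 2 — compute geometric multiplicities via the rank-nullity identity g(λ) = n − rank(A − λI):
  rank(A − (-2)·I) = 1, so dim ker(A − (-2)·I) = n − 1 = 3

Summary:
  λ = -2: algebraic multiplicity = 4, geometric multiplicity = 3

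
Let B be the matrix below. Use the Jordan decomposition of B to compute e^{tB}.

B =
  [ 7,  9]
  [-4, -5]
e^{tB} =
  [6*t*exp(t) + exp(t), 9*t*exp(t)]
  [-4*t*exp(t), -6*t*exp(t) + exp(t)]

Strategy: write B = P · J · P⁻¹ where J is a Jordan canonical form, so e^{tB} = P · e^{tJ} · P⁻¹, and e^{tJ} can be computed block-by-block.

B has Jordan form
J =
  [1, 1]
  [0, 1]
(up to reordering of blocks).

Per-block formulas:
  For a 2×2 Jordan block J_2(1): exp(t · J_2(1)) = e^(1t)·(I + t·N), where N is the 2×2 nilpotent shift.

After assembling e^{tJ} and conjugating by P, we get:

e^{tB} =
  [6*t*exp(t) + exp(t), 9*t*exp(t)]
  [-4*t*exp(t), -6*t*exp(t) + exp(t)]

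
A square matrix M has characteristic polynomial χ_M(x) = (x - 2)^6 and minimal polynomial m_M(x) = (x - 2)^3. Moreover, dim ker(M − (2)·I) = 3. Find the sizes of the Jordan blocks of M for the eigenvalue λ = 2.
Block sizes for λ = 2: [3, 2, 1]

Step 1 — from the characteristic polynomial, algebraic multiplicity of λ = 2 is 6. From dim ker(M − (2)·I) = 3, there are exactly 3 Jordan blocks for λ = 2.
Step 2 — from the minimal polynomial, the factor (x − 2)^3 tells us the largest block for λ = 2 has size 3.
Step 3 — with total size 6, 3 blocks, and largest block 3, the block sizes (in nonincreasing order) are [3, 2, 1].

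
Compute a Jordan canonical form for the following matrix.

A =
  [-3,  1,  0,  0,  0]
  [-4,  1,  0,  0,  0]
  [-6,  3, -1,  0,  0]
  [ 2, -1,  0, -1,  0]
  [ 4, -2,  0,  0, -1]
J_2(-1) ⊕ J_1(-1) ⊕ J_1(-1) ⊕ J_1(-1)

The characteristic polynomial is
  det(x·I − A) = x^5 + 5*x^4 + 10*x^3 + 10*x^2 + 5*x + 1 = (x + 1)^5

Eigenvalues and multiplicities (the geometric multiplicity of λ is n − rank(A − λI), which equals the number of Jordan blocks for λ):
  λ = -1: algebraic multiplicity = 5, geometric multiplicity = 4

Determining the block sizes for each eigenvalue:
  λ = -1: 4 blocks summing to 5 forces exactly one block of size 2 and the rest size 1 → block sizes [2, 1, 1, 1]

Assembling the blocks gives a Jordan form
J =
  [-1,  1,  0,  0,  0]
  [ 0, -1,  0,  0,  0]
  [ 0,  0, -1,  0,  0]
  [ 0,  0,  0, -1,  0]
  [ 0,  0,  0,  0, -1]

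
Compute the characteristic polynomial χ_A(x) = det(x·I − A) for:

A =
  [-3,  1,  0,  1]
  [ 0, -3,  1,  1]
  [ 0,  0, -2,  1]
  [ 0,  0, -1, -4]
x^4 + 12*x^3 + 54*x^2 + 108*x + 81

Expanding det(x·I − A) (e.g. by cofactor expansion or by noting that A is similar to its Jordan form J, which has the same characteristic polynomial as A) gives
  χ_A(x) = x^4 + 12*x^3 + 54*x^2 + 108*x + 81
which factors as (x + 3)^4. The eigenvalues (with algebraic multiplicities) are λ = -3 with multiplicity 4.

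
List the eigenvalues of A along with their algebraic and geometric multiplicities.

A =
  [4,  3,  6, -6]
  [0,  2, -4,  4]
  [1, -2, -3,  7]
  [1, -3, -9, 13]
λ = 4: alg = 4, geom = 2

Step 1 — factor the characteristic polynomial to read off the algebraic multiplicities:
  χ_A(x) = (x - 4)^4

Step 2 — compute geometric multiplicities via the rank-nullity identity g(λ) = n − rank(A − λI):
  rank(A − (4)·I) = 2, so dim ker(A − (4)·I) = n − 2 = 2

Summary:
  λ = 4: algebraic multiplicity = 4, geometric multiplicity = 2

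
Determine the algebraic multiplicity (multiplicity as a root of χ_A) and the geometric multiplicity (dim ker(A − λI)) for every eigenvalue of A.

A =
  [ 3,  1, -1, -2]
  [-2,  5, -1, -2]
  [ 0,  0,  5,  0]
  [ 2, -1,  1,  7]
λ = 5: alg = 4, geom = 2

Step 1 — factor the characteristic polynomial to read off the algebraic multiplicities:
  χ_A(x) = (x - 5)^4

Step 2 — compute geometric multiplicities via the rank-nullity identity g(λ) = n − rank(A − λI):
  rank(A − (5)·I) = 2, so dim ker(A − (5)·I) = n − 2 = 2

Summary:
  λ = 5: algebraic multiplicity = 4, geometric multiplicity = 2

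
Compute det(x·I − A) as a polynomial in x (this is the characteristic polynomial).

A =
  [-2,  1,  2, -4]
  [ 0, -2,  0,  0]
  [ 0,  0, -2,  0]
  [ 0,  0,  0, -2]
x^4 + 8*x^3 + 24*x^2 + 32*x + 16

Expanding det(x·I − A) (e.g. by cofactor expansion or by noting that A is similar to its Jordan form J, which has the same characteristic polynomial as A) gives
  χ_A(x) = x^4 + 8*x^3 + 24*x^2 + 32*x + 16
which factors as (x + 2)^4. The eigenvalues (with algebraic multiplicities) are λ = -2 with multiplicity 4.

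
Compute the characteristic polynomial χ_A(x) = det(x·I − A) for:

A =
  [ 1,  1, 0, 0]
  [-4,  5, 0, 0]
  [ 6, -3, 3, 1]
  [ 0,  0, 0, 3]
x^4 - 12*x^3 + 54*x^2 - 108*x + 81

Expanding det(x·I − A) (e.g. by cofactor expansion or by noting that A is similar to its Jordan form J, which has the same characteristic polynomial as A) gives
  χ_A(x) = x^4 - 12*x^3 + 54*x^2 - 108*x + 81
which factors as (x - 3)^4. The eigenvalues (with algebraic multiplicities) are λ = 3 with multiplicity 4.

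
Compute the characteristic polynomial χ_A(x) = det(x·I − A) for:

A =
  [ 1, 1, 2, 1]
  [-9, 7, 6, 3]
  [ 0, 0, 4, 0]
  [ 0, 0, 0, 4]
x^4 - 16*x^3 + 96*x^2 - 256*x + 256

Expanding det(x·I − A) (e.g. by cofactor expansion or by noting that A is similar to its Jordan form J, which has the same characteristic polynomial as A) gives
  χ_A(x) = x^4 - 16*x^3 + 96*x^2 - 256*x + 256
which factors as (x - 4)^4. The eigenvalues (with algebraic multiplicities) are λ = 4 with multiplicity 4.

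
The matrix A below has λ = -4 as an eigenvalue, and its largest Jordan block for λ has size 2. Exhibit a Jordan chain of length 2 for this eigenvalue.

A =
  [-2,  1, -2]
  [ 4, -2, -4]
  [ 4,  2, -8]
A Jordan chain for λ = -4 of length 2:
v_1 = (2, 4, 4)ᵀ
v_2 = (1, 0, 0)ᵀ

Let N = A − (-4)·I. We want v_2 with N^2 v_2 = 0 but N^1 v_2 ≠ 0; then v_{j-1} := N · v_j for j = 2, …, 2.

Pick v_2 = (1, 0, 0)ᵀ.
Then v_1 = N · v_2 = (2, 4, 4)ᵀ.

Sanity check: (A − (-4)·I) v_1 = (0, 0, 0)ᵀ = 0. ✓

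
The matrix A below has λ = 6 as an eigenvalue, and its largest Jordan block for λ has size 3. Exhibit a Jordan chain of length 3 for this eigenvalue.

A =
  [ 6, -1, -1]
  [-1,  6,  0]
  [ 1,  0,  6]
A Jordan chain for λ = 6 of length 3:
v_1 = (0, 1, -1)ᵀ
v_2 = (-1, 0, 0)ᵀ
v_3 = (0, 1, 0)ᵀ

Let N = A − (6)·I. We want v_3 with N^3 v_3 = 0 but N^2 v_3 ≠ 0; then v_{j-1} := N · v_j for j = 3, …, 2.

Pick v_3 = (0, 1, 0)ᵀ.
Then v_2 = N · v_3 = (-1, 0, 0)ᵀ.
Then v_1 = N · v_2 = (0, 1, -1)ᵀ.

Sanity check: (A − (6)·I) v_1 = (0, 0, 0)ᵀ = 0. ✓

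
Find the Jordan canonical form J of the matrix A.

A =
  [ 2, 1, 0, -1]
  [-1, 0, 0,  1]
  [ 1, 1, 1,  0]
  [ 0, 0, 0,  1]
J_2(1) ⊕ J_2(1)

The characteristic polynomial is
  det(x·I − A) = x^4 - 4*x^3 + 6*x^2 - 4*x + 1 = (x - 1)^4

Eigenvalues and multiplicities (the geometric multiplicity of λ is n − rank(A − λI), which equals the number of Jordan blocks for λ):
  λ = 1: algebraic multiplicity = 4, geometric multiplicity = 2

Determining the block sizes for each eigenvalue:
  λ = 1: with am = 4 and gm = 2, the partition is not yet determined (e.g. several partitions of 4 into 2 parts exist). Let N = A − (1)·I. Computing rank(N^1) = 2, rank(N^2) = 0; the number of blocks of size ≥ j is rank(N^{j−1}) − rank(N^j), giving [2, 2]. So we have 2 block(s) of size 2 → block sizes [2, 2]

Assembling the blocks gives a Jordan form
J =
  [1, 1, 0, 0]
  [0, 1, 0, 0]
  [0, 0, 1, 1]
  [0, 0, 0, 1]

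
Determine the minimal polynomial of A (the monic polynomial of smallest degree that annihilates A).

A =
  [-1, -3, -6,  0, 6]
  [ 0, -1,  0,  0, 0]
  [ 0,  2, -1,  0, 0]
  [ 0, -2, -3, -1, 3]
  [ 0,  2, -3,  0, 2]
x^3 - 3*x - 2

The characteristic polynomial is χ_A(x) = (x - 2)*(x + 1)^4, so the eigenvalues are known. The minimal polynomial is
  m_A(x) = Π_λ (x − λ)^{k_λ}
where k_λ is the size of the *largest* Jordan block for λ (equivalently, the smallest k with (A − λI)^k v = 0 for every generalised eigenvector v of λ).

  λ = -1: largest Jordan block has size 2, contributing (x + 1)^2
  λ = 2: largest Jordan block has size 1, contributing (x − 2)

So m_A(x) = (x - 2)*(x + 1)^2 = x^3 - 3*x - 2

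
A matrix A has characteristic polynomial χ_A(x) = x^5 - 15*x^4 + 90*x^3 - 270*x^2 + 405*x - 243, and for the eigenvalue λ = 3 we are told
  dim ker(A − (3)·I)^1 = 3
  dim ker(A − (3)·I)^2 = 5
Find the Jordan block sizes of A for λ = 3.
Block sizes for λ = 3: [2, 2, 1]

From the dimensions of kernels of powers, the number of Jordan blocks of size at least j is d_j − d_{j−1} where d_j = dim ker(N^j) (with d_0 = 0). Computing the differences gives [3, 2].
The number of blocks of size exactly k is (#blocks of size ≥ k) − (#blocks of size ≥ k + 1), so the partition is: 1 block(s) of size 1, 2 block(s) of size 2.
In nonincreasing order the block sizes are [2, 2, 1].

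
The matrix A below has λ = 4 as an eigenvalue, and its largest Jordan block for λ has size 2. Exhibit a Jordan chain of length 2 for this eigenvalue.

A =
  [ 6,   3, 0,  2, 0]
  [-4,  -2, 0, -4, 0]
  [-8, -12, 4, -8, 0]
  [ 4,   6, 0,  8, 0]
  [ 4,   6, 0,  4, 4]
A Jordan chain for λ = 4 of length 2:
v_1 = (2, -4, -8, 4, 4)ᵀ
v_2 = (1, 0, 0, 0, 0)ᵀ

Let N = A − (4)·I. We want v_2 with N^2 v_2 = 0 but N^1 v_2 ≠ 0; then v_{j-1} := N · v_j for j = 2, …, 2.

Pick v_2 = (1, 0, 0, 0, 0)ᵀ.
Then v_1 = N · v_2 = (2, -4, -8, 4, 4)ᵀ.

Sanity check: (A − (4)·I) v_1 = (0, 0, 0, 0, 0)ᵀ = 0. ✓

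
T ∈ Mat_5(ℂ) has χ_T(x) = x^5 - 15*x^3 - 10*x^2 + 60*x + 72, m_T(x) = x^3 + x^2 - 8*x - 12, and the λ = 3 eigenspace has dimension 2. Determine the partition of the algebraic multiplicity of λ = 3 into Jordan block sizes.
Block sizes for λ = 3: [1, 1]

Step 1 — from the characteristic polynomial, algebraic multiplicity of λ = 3 is 2. From dim ker(T − (3)·I) = 2, there are exactly 2 Jordan blocks for λ = 3.
Step 2 — from the minimal polynomial, the factor (x − 3) tells us the largest block for λ = 3 has size 1.
Step 3 — with total size 2, 2 blocks, and largest block 1, the block sizes (in nonincreasing order) are [1, 1].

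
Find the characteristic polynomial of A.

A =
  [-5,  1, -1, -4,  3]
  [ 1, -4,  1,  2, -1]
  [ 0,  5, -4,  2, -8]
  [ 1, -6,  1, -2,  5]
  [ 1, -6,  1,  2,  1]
x^5 + 14*x^4 + 64*x^3 + 64*x^2 - 256*x - 512

Expanding det(x·I − A) (e.g. by cofactor expansion or by noting that A is similar to its Jordan form J, which has the same characteristic polynomial as A) gives
  χ_A(x) = x^5 + 14*x^4 + 64*x^3 + 64*x^2 - 256*x - 512
which factors as (x - 2)*(x + 4)^4. The eigenvalues (with algebraic multiplicities) are λ = -4 with multiplicity 4, λ = 2 with multiplicity 1.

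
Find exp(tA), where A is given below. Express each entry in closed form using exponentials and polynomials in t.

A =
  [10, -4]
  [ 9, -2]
e^{tA} =
  [6*t*exp(4*t) + exp(4*t), -4*t*exp(4*t)]
  [9*t*exp(4*t), -6*t*exp(4*t) + exp(4*t)]

Strategy: write A = P · J · P⁻¹ where J is a Jordan canonical form, so e^{tA} = P · e^{tJ} · P⁻¹, and e^{tJ} can be computed block-by-block.

A has Jordan form
J =
  [4, 1]
  [0, 4]
(up to reordering of blocks).

Per-block formulas:
  For a 2×2 Jordan block J_2(4): exp(t · J_2(4)) = e^(4t)·(I + t·N), where N is the 2×2 nilpotent shift.

After assembling e^{tJ} and conjugating by P, we get:

e^{tA} =
  [6*t*exp(4*t) + exp(4*t), -4*t*exp(4*t)]
  [9*t*exp(4*t), -6*t*exp(4*t) + exp(4*t)]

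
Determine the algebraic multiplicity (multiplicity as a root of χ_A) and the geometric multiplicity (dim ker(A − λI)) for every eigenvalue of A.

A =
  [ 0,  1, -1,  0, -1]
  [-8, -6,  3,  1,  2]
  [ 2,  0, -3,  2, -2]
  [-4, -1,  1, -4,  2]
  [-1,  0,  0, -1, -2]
λ = -3: alg = 5, geom = 3

Step 1 — factor the characteristic polynomial to read off the algebraic multiplicities:
  χ_A(x) = (x + 3)^5

Step 2 — compute geometric multiplicities via the rank-nullity identity g(λ) = n − rank(A − λI):
  rank(A − (-3)·I) = 2, so dim ker(A − (-3)·I) = n − 2 = 3

Summary:
  λ = -3: algebraic multiplicity = 5, geometric multiplicity = 3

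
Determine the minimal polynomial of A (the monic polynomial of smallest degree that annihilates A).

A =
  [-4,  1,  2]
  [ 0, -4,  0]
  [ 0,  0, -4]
x^2 + 8*x + 16

The characteristic polynomial is χ_A(x) = (x + 4)^3, so the eigenvalues are known. The minimal polynomial is
  m_A(x) = Π_λ (x − λ)^{k_λ}
where k_λ is the size of the *largest* Jordan block for λ (equivalently, the smallest k with (A − λI)^k v = 0 for every generalised eigenvector v of λ).

  λ = -4: largest Jordan block has size 2, contributing (x + 4)^2

So m_A(x) = (x + 4)^2 = x^2 + 8*x + 16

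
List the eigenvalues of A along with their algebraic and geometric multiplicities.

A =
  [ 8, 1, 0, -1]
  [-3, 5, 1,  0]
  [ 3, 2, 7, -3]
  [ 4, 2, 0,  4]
λ = 6: alg = 4, geom = 2

Step 1 — factor the characteristic polynomial to read off the algebraic multiplicities:
  χ_A(x) = (x - 6)^4

Step 2 — compute geometric multiplicities via the rank-nullity identity g(λ) = n − rank(A − λI):
  rank(A − (6)·I) = 2, so dim ker(A − (6)·I) = n − 2 = 2

Summary:
  λ = 6: algebraic multiplicity = 4, geometric multiplicity = 2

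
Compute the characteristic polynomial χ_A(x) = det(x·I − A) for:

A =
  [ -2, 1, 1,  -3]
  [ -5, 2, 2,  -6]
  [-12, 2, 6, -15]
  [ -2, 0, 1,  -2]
x^4 - 4*x^3 + 6*x^2 - 4*x + 1

Expanding det(x·I − A) (e.g. by cofactor expansion or by noting that A is similar to its Jordan form J, which has the same characteristic polynomial as A) gives
  χ_A(x) = x^4 - 4*x^3 + 6*x^2 - 4*x + 1
which factors as (x - 1)^4. The eigenvalues (with algebraic multiplicities) are λ = 1 with multiplicity 4.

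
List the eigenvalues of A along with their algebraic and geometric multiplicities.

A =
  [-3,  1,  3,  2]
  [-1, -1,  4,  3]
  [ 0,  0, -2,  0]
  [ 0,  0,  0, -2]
λ = -2: alg = 4, geom = 2

Step 1 — factor the characteristic polynomial to read off the algebraic multiplicities:
  χ_A(x) = (x + 2)^4

Step 2 — compute geometric multiplicities via the rank-nullity identity g(λ) = n − rank(A − λI):
  rank(A − (-2)·I) = 2, so dim ker(A − (-2)·I) = n − 2 = 2

Summary:
  λ = -2: algebraic multiplicity = 4, geometric multiplicity = 2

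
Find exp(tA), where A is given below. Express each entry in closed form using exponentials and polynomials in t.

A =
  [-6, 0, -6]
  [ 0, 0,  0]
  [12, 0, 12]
e^{tA} =
  [2 - exp(6*t), 0, 1 - exp(6*t)]
  [0, 1, 0]
  [2*exp(6*t) - 2, 0, 2*exp(6*t) - 1]

Strategy: write A = P · J · P⁻¹ where J is a Jordan canonical form, so e^{tA} = P · e^{tJ} · P⁻¹, and e^{tJ} can be computed block-by-block.

A has Jordan form
J =
  [0, 0, 0]
  [0, 0, 0]
  [0, 0, 6]
(up to reordering of blocks).

Per-block formulas:
  For a 1×1 block at λ = 0: exp(t · [0]) = [e^(0t)].
  For a 1×1 block at λ = 6: exp(t · [6]) = [e^(6t)].

After assembling e^{tJ} and conjugating by P, we get:

e^{tA} =
  [2 - exp(6*t), 0, 1 - exp(6*t)]
  [0, 1, 0]
  [2*exp(6*t) - 2, 0, 2*exp(6*t) - 1]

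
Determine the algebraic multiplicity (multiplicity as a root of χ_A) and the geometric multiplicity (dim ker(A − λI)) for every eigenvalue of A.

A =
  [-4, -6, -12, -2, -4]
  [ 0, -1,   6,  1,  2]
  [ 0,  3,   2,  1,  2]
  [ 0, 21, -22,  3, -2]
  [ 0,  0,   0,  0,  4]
λ = -4: alg = 2, geom = 2; λ = 4: alg = 3, geom = 2

Step 1 — factor the characteristic polynomial to read off the algebraic multiplicities:
  χ_A(x) = (x - 4)^3*(x + 4)^2

Step 2 — compute geometric multiplicities via the rank-nullity identity g(λ) = n − rank(A − λI):
  rank(A − (-4)·I) = 3, so dim ker(A − (-4)·I) = n − 3 = 2
  rank(A − (4)·I) = 3, so dim ker(A − (4)·I) = n − 3 = 2

Summary:
  λ = -4: algebraic multiplicity = 2, geometric multiplicity = 2
  λ = 4: algebraic multiplicity = 3, geometric multiplicity = 2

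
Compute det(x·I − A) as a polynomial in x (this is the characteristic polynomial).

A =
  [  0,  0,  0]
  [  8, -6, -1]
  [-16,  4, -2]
x^3 + 8*x^2 + 16*x

Expanding det(x·I − A) (e.g. by cofactor expansion or by noting that A is similar to its Jordan form J, which has the same characteristic polynomial as A) gives
  χ_A(x) = x^3 + 8*x^2 + 16*x
which factors as x*(x + 4)^2. The eigenvalues (with algebraic multiplicities) are λ = -4 with multiplicity 2, λ = 0 with multiplicity 1.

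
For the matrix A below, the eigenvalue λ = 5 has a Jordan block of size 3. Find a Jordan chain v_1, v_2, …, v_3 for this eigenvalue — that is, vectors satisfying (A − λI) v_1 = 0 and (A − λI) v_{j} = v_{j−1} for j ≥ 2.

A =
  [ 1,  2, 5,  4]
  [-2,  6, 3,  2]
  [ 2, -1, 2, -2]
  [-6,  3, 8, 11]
A Jordan chain for λ = 5 of length 3:
v_1 = (-2, 0, 0, -2)ᵀ
v_2 = (-4, -2, 2, -6)ᵀ
v_3 = (1, 0, 0, 0)ᵀ

Let N = A − (5)·I. We want v_3 with N^3 v_3 = 0 but N^2 v_3 ≠ 0; then v_{j-1} := N · v_j for j = 3, …, 2.

Pick v_3 = (1, 0, 0, 0)ᵀ.
Then v_2 = N · v_3 = (-4, -2, 2, -6)ᵀ.
Then v_1 = N · v_2 = (-2, 0, 0, -2)ᵀ.

Sanity check: (A − (5)·I) v_1 = (0, 0, 0, 0)ᵀ = 0. ✓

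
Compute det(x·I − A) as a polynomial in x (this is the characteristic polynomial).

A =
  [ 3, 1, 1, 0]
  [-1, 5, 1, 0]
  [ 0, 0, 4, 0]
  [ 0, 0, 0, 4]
x^4 - 16*x^3 + 96*x^2 - 256*x + 256

Expanding det(x·I − A) (e.g. by cofactor expansion or by noting that A is similar to its Jordan form J, which has the same characteristic polynomial as A) gives
  χ_A(x) = x^4 - 16*x^3 + 96*x^2 - 256*x + 256
which factors as (x - 4)^4. The eigenvalues (with algebraic multiplicities) are λ = 4 with multiplicity 4.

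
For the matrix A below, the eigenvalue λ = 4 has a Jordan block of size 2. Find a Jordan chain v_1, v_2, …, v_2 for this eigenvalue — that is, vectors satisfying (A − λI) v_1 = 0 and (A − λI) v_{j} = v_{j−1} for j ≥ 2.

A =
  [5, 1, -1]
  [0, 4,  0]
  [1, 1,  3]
A Jordan chain for λ = 4 of length 2:
v_1 = (1, 0, 1)ᵀ
v_2 = (1, 0, 0)ᵀ

Let N = A − (4)·I. We want v_2 with N^2 v_2 = 0 but N^1 v_2 ≠ 0; then v_{j-1} := N · v_j for j = 2, …, 2.

Pick v_2 = (1, 0, 0)ᵀ.
Then v_1 = N · v_2 = (1, 0, 1)ᵀ.

Sanity check: (A − (4)·I) v_1 = (0, 0, 0)ᵀ = 0. ✓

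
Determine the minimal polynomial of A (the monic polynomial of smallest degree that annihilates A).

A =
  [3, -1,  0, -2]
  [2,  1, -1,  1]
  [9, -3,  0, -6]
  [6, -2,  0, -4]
x^3

The characteristic polynomial is χ_A(x) = x^4, so the eigenvalues are known. The minimal polynomial is
  m_A(x) = Π_λ (x − λ)^{k_λ}
where k_λ is the size of the *largest* Jordan block for λ (equivalently, the smallest k with (A − λI)^k v = 0 for every generalised eigenvector v of λ).

  λ = 0: largest Jordan block has size 3, contributing (x − 0)^3

So m_A(x) = x^3 = x^3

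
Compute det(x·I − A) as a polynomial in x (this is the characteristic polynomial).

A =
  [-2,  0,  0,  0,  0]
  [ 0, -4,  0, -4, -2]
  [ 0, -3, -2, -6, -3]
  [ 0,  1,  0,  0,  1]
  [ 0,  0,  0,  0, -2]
x^5 + 10*x^4 + 40*x^3 + 80*x^2 + 80*x + 32

Expanding det(x·I − A) (e.g. by cofactor expansion or by noting that A is similar to its Jordan form J, which has the same characteristic polynomial as A) gives
  χ_A(x) = x^5 + 10*x^4 + 40*x^3 + 80*x^2 + 80*x + 32
which factors as (x + 2)^5. The eigenvalues (with algebraic multiplicities) are λ = -2 with multiplicity 5.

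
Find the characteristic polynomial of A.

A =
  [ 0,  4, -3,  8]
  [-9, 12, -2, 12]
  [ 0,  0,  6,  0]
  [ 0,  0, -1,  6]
x^4 - 24*x^3 + 216*x^2 - 864*x + 1296

Expanding det(x·I − A) (e.g. by cofactor expansion or by noting that A is similar to its Jordan form J, which has the same characteristic polynomial as A) gives
  χ_A(x) = x^4 - 24*x^3 + 216*x^2 - 864*x + 1296
which factors as (x - 6)^4. The eigenvalues (with algebraic multiplicities) are λ = 6 with multiplicity 4.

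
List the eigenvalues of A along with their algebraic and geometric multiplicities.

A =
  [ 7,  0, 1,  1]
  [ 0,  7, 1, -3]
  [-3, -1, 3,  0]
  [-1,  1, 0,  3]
λ = 5: alg = 4, geom = 2

Step 1 — factor the characteristic polynomial to read off the algebraic multiplicities:
  χ_A(x) = (x - 5)^4

Step 2 — compute geometric multiplicities via the rank-nullity identity g(λ) = n − rank(A − λI):
  rank(A − (5)·I) = 2, so dim ker(A − (5)·I) = n − 2 = 2

Summary:
  λ = 5: algebraic multiplicity = 4, geometric multiplicity = 2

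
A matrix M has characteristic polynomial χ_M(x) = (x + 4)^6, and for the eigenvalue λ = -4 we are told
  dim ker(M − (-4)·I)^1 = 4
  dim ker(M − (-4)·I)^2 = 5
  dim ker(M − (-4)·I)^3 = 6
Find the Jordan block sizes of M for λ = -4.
Block sizes for λ = -4: [3, 1, 1, 1]

From the dimensions of kernels of powers, the number of Jordan blocks of size at least j is d_j − d_{j−1} where d_j = dim ker(N^j) (with d_0 = 0). Computing the differences gives [4, 1, 1].
The number of blocks of size exactly k is (#blocks of size ≥ k) − (#blocks of size ≥ k + 1), so the partition is: 3 block(s) of size 1, 1 block(s) of size 3.
In nonincreasing order the block sizes are [3, 1, 1, 1].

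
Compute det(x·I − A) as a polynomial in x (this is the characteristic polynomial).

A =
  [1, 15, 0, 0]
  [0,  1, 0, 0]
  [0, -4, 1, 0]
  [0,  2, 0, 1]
x^4 - 4*x^3 + 6*x^2 - 4*x + 1

Expanding det(x·I − A) (e.g. by cofactor expansion or by noting that A is similar to its Jordan form J, which has the same characteristic polynomial as A) gives
  χ_A(x) = x^4 - 4*x^3 + 6*x^2 - 4*x + 1
which factors as (x - 1)^4. The eigenvalues (with algebraic multiplicities) are λ = 1 with multiplicity 4.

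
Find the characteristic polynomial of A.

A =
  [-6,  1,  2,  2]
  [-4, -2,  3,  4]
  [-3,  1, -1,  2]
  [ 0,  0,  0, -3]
x^4 + 12*x^3 + 54*x^2 + 108*x + 81

Expanding det(x·I − A) (e.g. by cofactor expansion or by noting that A is similar to its Jordan form J, which has the same characteristic polynomial as A) gives
  χ_A(x) = x^4 + 12*x^3 + 54*x^2 + 108*x + 81
which factors as (x + 3)^4. The eigenvalues (with algebraic multiplicities) are λ = -3 with multiplicity 4.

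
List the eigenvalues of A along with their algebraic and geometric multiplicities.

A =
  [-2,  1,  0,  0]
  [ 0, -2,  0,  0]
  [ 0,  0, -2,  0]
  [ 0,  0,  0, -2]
λ = -2: alg = 4, geom = 3

Step 1 — factor the characteristic polynomial to read off the algebraic multiplicities:
  χ_A(x) = (x + 2)^4

Step 2 — compute geometric multiplicities via the rank-nullity identity g(λ) = n − rank(A − λI):
  rank(A − (-2)·I) = 1, so dim ker(A − (-2)·I) = n − 1 = 3

Summary:
  λ = -2: algebraic multiplicity = 4, geometric multiplicity = 3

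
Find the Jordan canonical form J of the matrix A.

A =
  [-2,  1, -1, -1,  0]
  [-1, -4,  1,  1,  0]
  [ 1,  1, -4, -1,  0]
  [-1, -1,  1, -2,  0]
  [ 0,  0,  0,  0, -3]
J_2(-3) ⊕ J_1(-3) ⊕ J_1(-3) ⊕ J_1(-3)

The characteristic polynomial is
  det(x·I − A) = x^5 + 15*x^4 + 90*x^3 + 270*x^2 + 405*x + 243 = (x + 3)^5

Eigenvalues and multiplicities (the geometric multiplicity of λ is n − rank(A − λI), which equals the number of Jordan blocks for λ):
  λ = -3: algebraic multiplicity = 5, geometric multiplicity = 4

Determining the block sizes for each eigenvalue:
  λ = -3: 4 blocks summing to 5 forces exactly one block of size 2 and the rest size 1 → block sizes [2, 1, 1, 1]

Assembling the blocks gives a Jordan form
J =
  [-3,  1,  0,  0,  0]
  [ 0, -3,  0,  0,  0]
  [ 0,  0, -3,  0,  0]
  [ 0,  0,  0, -3,  0]
  [ 0,  0,  0,  0, -3]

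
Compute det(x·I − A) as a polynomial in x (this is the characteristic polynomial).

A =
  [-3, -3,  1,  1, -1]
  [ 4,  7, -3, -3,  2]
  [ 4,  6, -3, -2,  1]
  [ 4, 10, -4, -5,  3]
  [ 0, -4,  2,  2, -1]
x^5 + 5*x^4 + 10*x^3 + 10*x^2 + 5*x + 1

Expanding det(x·I − A) (e.g. by cofactor expansion or by noting that A is similar to its Jordan form J, which has the same characteristic polynomial as A) gives
  χ_A(x) = x^5 + 5*x^4 + 10*x^3 + 10*x^2 + 5*x + 1
which factors as (x + 1)^5. The eigenvalues (with algebraic multiplicities) are λ = -1 with multiplicity 5.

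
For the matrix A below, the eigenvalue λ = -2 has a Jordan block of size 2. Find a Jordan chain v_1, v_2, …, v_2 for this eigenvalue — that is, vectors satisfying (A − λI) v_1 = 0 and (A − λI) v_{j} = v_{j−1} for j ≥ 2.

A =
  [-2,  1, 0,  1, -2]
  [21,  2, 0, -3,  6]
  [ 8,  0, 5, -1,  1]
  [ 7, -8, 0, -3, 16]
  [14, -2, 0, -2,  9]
A Jordan chain for λ = -2 of length 2:
v_1 = (1, -3, -1, -1, -2)ᵀ
v_2 = (0, 0, 0, 1, 0)ᵀ

Let N = A − (-2)·I. We want v_2 with N^2 v_2 = 0 but N^1 v_2 ≠ 0; then v_{j-1} := N · v_j for j = 2, …, 2.

Pick v_2 = (0, 0, 0, 1, 0)ᵀ.
Then v_1 = N · v_2 = (1, -3, -1, -1, -2)ᵀ.

Sanity check: (A − (-2)·I) v_1 = (0, 0, 0, 0, 0)ᵀ = 0. ✓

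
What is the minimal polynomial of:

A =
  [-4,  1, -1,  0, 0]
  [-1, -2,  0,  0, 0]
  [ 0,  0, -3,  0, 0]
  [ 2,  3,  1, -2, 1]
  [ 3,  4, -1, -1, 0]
x^5 + 11*x^4 + 46*x^3 + 90*x^2 + 81*x + 27

The characteristic polynomial is χ_A(x) = (x + 1)^2*(x + 3)^3, so the eigenvalues are known. The minimal polynomial is
  m_A(x) = Π_λ (x − λ)^{k_λ}
where k_λ is the size of the *largest* Jordan block for λ (equivalently, the smallest k with (A − λI)^k v = 0 for every generalised eigenvector v of λ).

  λ = -3: largest Jordan block has size 3, contributing (x + 3)^3
  λ = -1: largest Jordan block has size 2, contributing (x + 1)^2

So m_A(x) = (x + 1)^2*(x + 3)^3 = x^5 + 11*x^4 + 46*x^3 + 90*x^2 + 81*x + 27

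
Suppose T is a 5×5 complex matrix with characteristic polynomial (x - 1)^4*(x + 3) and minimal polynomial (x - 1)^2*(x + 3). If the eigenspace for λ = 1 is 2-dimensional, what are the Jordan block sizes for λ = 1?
Block sizes for λ = 1: [2, 2]

Step 1 — from the characteristic polynomial, algebraic multiplicity of λ = 1 is 4. From dim ker(T − (1)·I) = 2, there are exactly 2 Jordan blocks for λ = 1.
Step 2 — from the minimal polynomial, the factor (x − 1)^2 tells us the largest block for λ = 1 has size 2.
Step 3 — with total size 4, 2 blocks, and largest block 2, the block sizes (in nonincreasing order) are [2, 2].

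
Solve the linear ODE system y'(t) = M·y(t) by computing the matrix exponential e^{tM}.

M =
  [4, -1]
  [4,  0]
e^{tM} =
  [2*t*exp(2*t) + exp(2*t), -t*exp(2*t)]
  [4*t*exp(2*t), -2*t*exp(2*t) + exp(2*t)]

Strategy: write M = P · J · P⁻¹ where J is a Jordan canonical form, so e^{tM} = P · e^{tJ} · P⁻¹, and e^{tJ} can be computed block-by-block.

M has Jordan form
J =
  [2, 1]
  [0, 2]
(up to reordering of blocks).

Per-block formulas:
  For a 2×2 Jordan block J_2(2): exp(t · J_2(2)) = e^(2t)·(I + t·N), where N is the 2×2 nilpotent shift.

After assembling e^{tJ} and conjugating by P, we get:

e^{tM} =
  [2*t*exp(2*t) + exp(2*t), -t*exp(2*t)]
  [4*t*exp(2*t), -2*t*exp(2*t) + exp(2*t)]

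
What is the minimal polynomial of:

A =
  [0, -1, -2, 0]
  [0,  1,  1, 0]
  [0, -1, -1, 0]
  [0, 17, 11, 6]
x^4 - 6*x^3

The characteristic polynomial is χ_A(x) = x^3*(x - 6), so the eigenvalues are known. The minimal polynomial is
  m_A(x) = Π_λ (x − λ)^{k_λ}
where k_λ is the size of the *largest* Jordan block for λ (equivalently, the smallest k with (A − λI)^k v = 0 for every generalised eigenvector v of λ).

  λ = 0: largest Jordan block has size 3, contributing (x − 0)^3
  λ = 6: largest Jordan block has size 1, contributing (x − 6)

So m_A(x) = x^3*(x - 6) = x^4 - 6*x^3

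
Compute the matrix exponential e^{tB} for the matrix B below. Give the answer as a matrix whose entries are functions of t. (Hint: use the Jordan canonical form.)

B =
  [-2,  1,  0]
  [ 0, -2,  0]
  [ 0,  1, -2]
e^{tB} =
  [exp(-2*t), t*exp(-2*t), 0]
  [0, exp(-2*t), 0]
  [0, t*exp(-2*t), exp(-2*t)]

Strategy: write B = P · J · P⁻¹ where J is a Jordan canonical form, so e^{tB} = P · e^{tJ} · P⁻¹, and e^{tJ} can be computed block-by-block.

B has Jordan form
J =
  [-2,  1,  0]
  [ 0, -2,  0]
  [ 0,  0, -2]
(up to reordering of blocks).

Per-block formulas:
  For a 1×1 block at λ = -2: exp(t · [-2]) = [e^(-2t)].
  For a 2×2 Jordan block J_2(-2): exp(t · J_2(-2)) = e^(-2t)·(I + t·N), where N is the 2×2 nilpotent shift.

After assembling e^{tJ} and conjugating by P, we get:

e^{tB} =
  [exp(-2*t), t*exp(-2*t), 0]
  [0, exp(-2*t), 0]
  [0, t*exp(-2*t), exp(-2*t)]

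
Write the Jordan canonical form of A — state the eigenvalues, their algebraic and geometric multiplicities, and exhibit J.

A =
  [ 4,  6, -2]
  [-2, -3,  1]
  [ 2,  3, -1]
J_2(0) ⊕ J_1(0)

The characteristic polynomial is
  det(x·I − A) = x^3

Eigenvalues and multiplicities (the geometric multiplicity of λ is n − rank(A − λI), which equals the number of Jordan blocks for λ):
  λ = 0: algebraic multiplicity = 3, geometric multiplicity = 2

Determining the block sizes for each eigenvalue:
  λ = 0: 2 blocks summing to 3 forces exactly one block of size 2 and the rest size 1 → block sizes [2, 1]

Assembling the blocks gives a Jordan form
J =
  [0, 1, 0]
  [0, 0, 0]
  [0, 0, 0]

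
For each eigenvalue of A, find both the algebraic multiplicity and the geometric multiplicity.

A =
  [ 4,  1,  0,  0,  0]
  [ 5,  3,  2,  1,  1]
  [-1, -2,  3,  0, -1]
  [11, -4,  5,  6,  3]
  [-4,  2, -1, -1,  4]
λ = 4: alg = 5, geom = 2

Step 1 — factor the characteristic polynomial to read off the algebraic multiplicities:
  χ_A(x) = (x - 4)^5

Step 2 — compute geometric multiplicities via the rank-nullity identity g(λ) = n − rank(A − λI):
  rank(A − (4)·I) = 3, so dim ker(A − (4)·I) = n − 3 = 2

Summary:
  λ = 4: algebraic multiplicity = 5, geometric multiplicity = 2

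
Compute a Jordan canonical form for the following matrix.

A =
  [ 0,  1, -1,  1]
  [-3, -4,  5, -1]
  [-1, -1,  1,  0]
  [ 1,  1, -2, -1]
J_2(-1) ⊕ J_2(-1)

The characteristic polynomial is
  det(x·I − A) = x^4 + 4*x^3 + 6*x^2 + 4*x + 1 = (x + 1)^4

Eigenvalues and multiplicities (the geometric multiplicity of λ is n − rank(A − λI), which equals the number of Jordan blocks for λ):
  λ = -1: algebraic multiplicity = 4, geometric multiplicity = 2

Determining the block sizes for each eigenvalue:
  λ = -1: with am = 4 and gm = 2, the partition is not yet determined (e.g. several partitions of 4 into 2 parts exist). Let N = A − (-1)·I. Computing rank(N^1) = 2, rank(N^2) = 0; the number of blocks of size ≥ j is rank(N^{j−1}) − rank(N^j), giving [2, 2]. So we have 2 block(s) of size 2 → block sizes [2, 2]

Assembling the blocks gives a Jordan form
J =
  [-1,  1,  0,  0]
  [ 0, -1,  0,  0]
  [ 0,  0, -1,  1]
  [ 0,  0,  0, -1]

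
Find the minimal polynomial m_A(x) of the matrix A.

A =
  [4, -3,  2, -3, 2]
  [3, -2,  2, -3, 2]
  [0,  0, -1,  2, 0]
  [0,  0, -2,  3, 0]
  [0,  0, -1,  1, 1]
x^2 - 2*x + 1

The characteristic polynomial is χ_A(x) = (x - 1)^5, so the eigenvalues are known. The minimal polynomial is
  m_A(x) = Π_λ (x − λ)^{k_λ}
where k_λ is the size of the *largest* Jordan block for λ (equivalently, the smallest k with (A − λI)^k v = 0 for every generalised eigenvector v of λ).

  λ = 1: largest Jordan block has size 2, contributing (x − 1)^2

So m_A(x) = (x - 1)^2 = x^2 - 2*x + 1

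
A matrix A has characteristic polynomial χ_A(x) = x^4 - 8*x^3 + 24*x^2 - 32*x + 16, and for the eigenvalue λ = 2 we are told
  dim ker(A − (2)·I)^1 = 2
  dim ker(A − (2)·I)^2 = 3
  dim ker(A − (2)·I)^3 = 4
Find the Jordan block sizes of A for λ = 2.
Block sizes for λ = 2: [3, 1]

From the dimensions of kernels of powers, the number of Jordan blocks of size at least j is d_j − d_{j−1} where d_j = dim ker(N^j) (with d_0 = 0). Computing the differences gives [2, 1, 1].
The number of blocks of size exactly k is (#blocks of size ≥ k) − (#blocks of size ≥ k + 1), so the partition is: 1 block(s) of size 1, 1 block(s) of size 3.
In nonincreasing order the block sizes are [3, 1].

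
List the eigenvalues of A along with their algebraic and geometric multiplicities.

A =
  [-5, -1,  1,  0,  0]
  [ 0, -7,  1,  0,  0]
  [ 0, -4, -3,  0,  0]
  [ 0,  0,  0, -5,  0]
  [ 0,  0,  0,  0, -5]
λ = -5: alg = 5, geom = 3

Step 1 — factor the characteristic polynomial to read off the algebraic multiplicities:
  χ_A(x) = (x + 5)^5

Step 2 — compute geometric multiplicities via the rank-nullity identity g(λ) = n − rank(A − λI):
  rank(A − (-5)·I) = 2, so dim ker(A − (-5)·I) = n − 2 = 3

Summary:
  λ = -5: algebraic multiplicity = 5, geometric multiplicity = 3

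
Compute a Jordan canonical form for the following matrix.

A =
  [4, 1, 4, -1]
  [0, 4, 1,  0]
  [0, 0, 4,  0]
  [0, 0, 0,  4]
J_3(4) ⊕ J_1(4)

The characteristic polynomial is
  det(x·I − A) = x^4 - 16*x^3 + 96*x^2 - 256*x + 256 = (x - 4)^4

Eigenvalues and multiplicities (the geometric multiplicity of λ is n − rank(A − λI), which equals the number of Jordan blocks for λ):
  λ = 4: algebraic multiplicity = 4, geometric multiplicity = 2

Determining the block sizes for each eigenvalue:
  λ = 4: with am = 4 and gm = 2, the partition is not yet determined (e.g. several partitions of 4 into 2 parts exist). Let N = A − (4)·I. Computing rank(N^1) = 2, rank(N^2) = 1, rank(N^3) = 0; the number of blocks of size ≥ j is rank(N^{j−1}) − rank(N^j), giving [2, 1, 1]. So we have 1 block(s) of size 3, 1 block(s) of size 1 → block sizes [3, 1]

Assembling the blocks gives a Jordan form
J =
  [4, 1, 0, 0]
  [0, 4, 1, 0]
  [0, 0, 4, 0]
  [0, 0, 0, 4]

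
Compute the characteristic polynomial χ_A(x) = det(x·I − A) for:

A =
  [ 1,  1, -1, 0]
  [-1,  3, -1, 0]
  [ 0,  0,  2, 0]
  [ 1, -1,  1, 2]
x^4 - 8*x^3 + 24*x^2 - 32*x + 16

Expanding det(x·I − A) (e.g. by cofactor expansion or by noting that A is similar to its Jordan form J, which has the same characteristic polynomial as A) gives
  χ_A(x) = x^4 - 8*x^3 + 24*x^2 - 32*x + 16
which factors as (x - 2)^4. The eigenvalues (with algebraic multiplicities) are λ = 2 with multiplicity 4.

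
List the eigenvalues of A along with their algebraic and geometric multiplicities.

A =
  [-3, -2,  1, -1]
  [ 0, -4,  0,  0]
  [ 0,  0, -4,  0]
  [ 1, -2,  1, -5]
λ = -4: alg = 4, geom = 3

Step 1 — factor the characteristic polynomial to read off the algebraic multiplicities:
  χ_A(x) = (x + 4)^4

Step 2 — compute geometric multiplicities via the rank-nullity identity g(λ) = n − rank(A − λI):
  rank(A − (-4)·I) = 1, so dim ker(A − (-4)·I) = n − 1 = 3

Summary:
  λ = -4: algebraic multiplicity = 4, geometric multiplicity = 3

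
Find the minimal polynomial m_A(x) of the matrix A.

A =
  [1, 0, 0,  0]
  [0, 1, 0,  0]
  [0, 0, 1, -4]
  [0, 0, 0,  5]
x^2 - 6*x + 5

The characteristic polynomial is χ_A(x) = (x - 5)*(x - 1)^3, so the eigenvalues are known. The minimal polynomial is
  m_A(x) = Π_λ (x − λ)^{k_λ}
where k_λ is the size of the *largest* Jordan block for λ (equivalently, the smallest k with (A − λI)^k v = 0 for every generalised eigenvector v of λ).

  λ = 1: largest Jordan block has size 1, contributing (x − 1)
  λ = 5: largest Jordan block has size 1, contributing (x − 5)

So m_A(x) = (x - 5)*(x - 1) = x^2 - 6*x + 5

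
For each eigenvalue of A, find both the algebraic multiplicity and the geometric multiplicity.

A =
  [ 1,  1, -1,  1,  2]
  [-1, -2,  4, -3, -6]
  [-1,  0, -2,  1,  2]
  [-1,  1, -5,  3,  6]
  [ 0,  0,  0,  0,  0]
λ = 0: alg = 5, geom = 3

Step 1 — factor the characteristic polynomial to read off the algebraic multiplicities:
  χ_A(x) = x^5

Step 2 — compute geometric multiplicities via the rank-nullity identity g(λ) = n − rank(A − λI):
  rank(A − (0)·I) = 2, so dim ker(A − (0)·I) = n − 2 = 3

Summary:
  λ = 0: algebraic multiplicity = 5, geometric multiplicity = 3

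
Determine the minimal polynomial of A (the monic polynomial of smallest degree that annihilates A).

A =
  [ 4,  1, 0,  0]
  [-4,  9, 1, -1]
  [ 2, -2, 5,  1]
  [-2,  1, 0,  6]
x^3 - 18*x^2 + 108*x - 216

The characteristic polynomial is χ_A(x) = (x - 6)^4, so the eigenvalues are known. The minimal polynomial is
  m_A(x) = Π_λ (x − λ)^{k_λ}
where k_λ is the size of the *largest* Jordan block for λ (equivalently, the smallest k with (A − λI)^k v = 0 for every generalised eigenvector v of λ).

  λ = 6: largest Jordan block has size 3, contributing (x − 6)^3

So m_A(x) = (x - 6)^3 = x^3 - 18*x^2 + 108*x - 216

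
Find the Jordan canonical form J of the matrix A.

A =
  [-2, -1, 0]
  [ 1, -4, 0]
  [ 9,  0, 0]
J_2(-3) ⊕ J_1(0)

The characteristic polynomial is
  det(x·I − A) = x^3 + 6*x^2 + 9*x = x*(x + 3)^2

Eigenvalues and multiplicities (the geometric multiplicity of λ is n − rank(A − λI), which equals the number of Jordan blocks for λ):
  λ = -3: algebraic multiplicity = 2, geometric multiplicity = 1
  λ = 0: algebraic multiplicity = 1, geometric multiplicity = 1

Determining the block sizes for each eigenvalue:
  λ = -3: one block (gm = 1), so the single block has size am = 2 → block sizes [2]
  λ = 0: one block (gm = 1), so the single block has size am = 1 → block sizes [1]

Assembling the blocks gives a Jordan form
J =
  [-3,  1, 0]
  [ 0, -3, 0]
  [ 0,  0, 0]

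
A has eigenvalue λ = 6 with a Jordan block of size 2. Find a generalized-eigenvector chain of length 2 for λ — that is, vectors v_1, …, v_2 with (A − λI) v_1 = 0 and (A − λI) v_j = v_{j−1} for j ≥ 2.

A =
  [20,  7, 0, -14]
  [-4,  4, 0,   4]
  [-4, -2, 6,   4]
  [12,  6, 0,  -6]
A Jordan chain for λ = 6 of length 2:
v_1 = (14, -4, -4, 12)ᵀ
v_2 = (1, 0, 0, 0)ᵀ

Let N = A − (6)·I. We want v_2 with N^2 v_2 = 0 but N^1 v_2 ≠ 0; then v_{j-1} := N · v_j for j = 2, …, 2.

Pick v_2 = (1, 0, 0, 0)ᵀ.
Then v_1 = N · v_2 = (14, -4, -4, 12)ᵀ.

Sanity check: (A − (6)·I) v_1 = (0, 0, 0, 0)ᵀ = 0. ✓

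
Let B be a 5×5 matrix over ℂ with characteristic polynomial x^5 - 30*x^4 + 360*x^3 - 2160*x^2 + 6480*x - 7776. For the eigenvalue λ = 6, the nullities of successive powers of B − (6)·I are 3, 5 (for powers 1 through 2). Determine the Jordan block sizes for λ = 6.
Block sizes for λ = 6: [2, 2, 1]

From the dimensions of kernels of powers, the number of Jordan blocks of size at least j is d_j − d_{j−1} where d_j = dim ker(N^j) (with d_0 = 0). Computing the differences gives [3, 2].
The number of blocks of size exactly k is (#blocks of size ≥ k) − (#blocks of size ≥ k + 1), so the partition is: 1 block(s) of size 1, 2 block(s) of size 2.
In nonincreasing order the block sizes are [2, 2, 1].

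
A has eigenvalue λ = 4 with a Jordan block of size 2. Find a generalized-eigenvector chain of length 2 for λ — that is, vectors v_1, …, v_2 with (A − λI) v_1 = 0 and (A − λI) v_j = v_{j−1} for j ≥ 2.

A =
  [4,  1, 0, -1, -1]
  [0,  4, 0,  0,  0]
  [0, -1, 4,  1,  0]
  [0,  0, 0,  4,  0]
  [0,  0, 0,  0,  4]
A Jordan chain for λ = 4 of length 2:
v_1 = (1, 0, -1, 0, 0)ᵀ
v_2 = (0, 1, 0, 0, 0)ᵀ

Let N = A − (4)·I. We want v_2 with N^2 v_2 = 0 but N^1 v_2 ≠ 0; then v_{j-1} := N · v_j for j = 2, …, 2.

Pick v_2 = (0, 1, 0, 0, 0)ᵀ.
Then v_1 = N · v_2 = (1, 0, -1, 0, 0)ᵀ.

Sanity check: (A − (4)·I) v_1 = (0, 0, 0, 0, 0)ᵀ = 0. ✓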